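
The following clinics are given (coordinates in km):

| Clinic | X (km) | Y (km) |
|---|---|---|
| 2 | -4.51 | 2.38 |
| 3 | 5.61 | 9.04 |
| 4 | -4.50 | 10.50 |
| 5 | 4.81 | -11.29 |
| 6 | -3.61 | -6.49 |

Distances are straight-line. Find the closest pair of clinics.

2 and 4

Pairwise distances:
2–3: 12.11 km
2–4: 8.12 km
2–5: 16.54 km
2–6: 8.92 km
3–4: 10.21 km
3–5: 20.35 km
3–6: 18.06 km
4–5: 23.70 km
4–6: 17.01 km
5–6: 9.69 km
Closest pair: 2–4 at 8.12 km.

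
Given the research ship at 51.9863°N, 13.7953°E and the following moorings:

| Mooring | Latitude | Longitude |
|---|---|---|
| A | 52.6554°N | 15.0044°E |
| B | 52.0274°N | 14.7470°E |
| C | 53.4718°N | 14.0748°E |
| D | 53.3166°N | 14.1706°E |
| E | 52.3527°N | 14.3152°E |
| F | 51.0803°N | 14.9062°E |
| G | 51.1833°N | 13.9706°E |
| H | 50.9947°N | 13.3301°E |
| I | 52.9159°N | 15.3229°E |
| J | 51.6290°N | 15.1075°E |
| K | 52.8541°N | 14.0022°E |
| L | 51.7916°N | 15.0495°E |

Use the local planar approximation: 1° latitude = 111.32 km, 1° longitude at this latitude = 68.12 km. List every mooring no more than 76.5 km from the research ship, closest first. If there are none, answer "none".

E, B

Distances from 51.9863°N, 13.7953°E:
A: √((0.6691·111.32)² + (1.2091·68.12)²) = √(5547.897837 + 6783.810705) = 111.0482 km
B: √((0.0411·111.32)² + (0.9517·68.12)²) = √(20.932931 + 4202.903487) = 64.9910 km
C: √((1.4855·111.32)² + (0.2795·68.12)²) = √(27345.867654 + 362.504083) = 166.4583 km
D: √((1.3303·111.32)² + (0.3753·68.12)²) = √(21930.350736 + 653.591518) = 150.2795 km
E: √((0.3664·111.32)² + (0.5199·68.12)²) = √(1663.632229 + 1254.263873) = 54.0176 km
F: √((-0.9060·111.32)² + (1.1109·68.12)²) = √(10171.916599 + 5726.631161) = 126.0894 km
G: √((-0.8030·111.32)² + (0.1753·68.12)²) = √(7990.564949 + 142.597894) = 90.1840 km
H: √((-0.9916·111.32)² + (-0.4652·68.12)²) = √(12184.828797 + 1004.219593) = 114.8436 km
I: √((0.9296·111.32)² + (1.5276·68.12)²) = √(10708.746191 + 10828.506909) = 146.7558 km
J: √((-0.3573·111.32)² + (1.3122·68.12)²) = √(1582.021669 + 7990.047211) = 97.8370 km
K: √((0.8678·111.32)² + (0.2069·68.12)²) = √(9332.235439 + 198.641625) = 97.6262 km
L: √((-0.1947·111.32)² + (1.2542·68.12)²) = √(469.762449 + 7299.327867) = 88.1424 km
Threshold 76.5 km: E (54.0176 km), B (64.9910 km) are within range.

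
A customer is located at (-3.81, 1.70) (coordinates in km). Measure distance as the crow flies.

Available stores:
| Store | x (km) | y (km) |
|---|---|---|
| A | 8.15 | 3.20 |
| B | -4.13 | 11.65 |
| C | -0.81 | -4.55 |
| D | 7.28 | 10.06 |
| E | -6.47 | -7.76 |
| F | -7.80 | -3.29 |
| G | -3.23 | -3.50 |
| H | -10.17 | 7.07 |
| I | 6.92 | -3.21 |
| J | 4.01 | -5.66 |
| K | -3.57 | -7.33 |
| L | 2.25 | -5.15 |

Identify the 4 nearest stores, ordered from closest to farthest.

G, F, C, H

Distances from (-3.81, 1.70):
A: 12.05 km
B: 9.96 km
C: 6.93 km
D: 13.89 km
E: 9.83 km
F: 6.39 km
G: 5.23 km
H: 8.32 km
I: 11.80 km
J: 10.74 km
K: 9.03 km
L: 9.15 km
Sorted: G (5.23 km) < F (6.39 km) < C (6.93 km) < H (8.32 km) < K (9.03 km) < L (9.15 km) < …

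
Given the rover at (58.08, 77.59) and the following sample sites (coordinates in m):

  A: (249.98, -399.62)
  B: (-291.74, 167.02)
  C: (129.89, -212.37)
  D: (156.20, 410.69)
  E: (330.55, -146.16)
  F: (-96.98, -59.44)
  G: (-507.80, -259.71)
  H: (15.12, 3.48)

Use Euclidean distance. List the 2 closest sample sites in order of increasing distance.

Distances from (58.08, 77.59):
A: 514.35 m
B: 361.07 m
C: 298.72 m
D: 347.25 m
E: 352.57 m
F: 206.93 m
G: 658.78 m
H: 85.66 m
Sorted: H (85.66 m) < F (206.93 m) < C (298.72 m) < D (347.25 m) < …

H, F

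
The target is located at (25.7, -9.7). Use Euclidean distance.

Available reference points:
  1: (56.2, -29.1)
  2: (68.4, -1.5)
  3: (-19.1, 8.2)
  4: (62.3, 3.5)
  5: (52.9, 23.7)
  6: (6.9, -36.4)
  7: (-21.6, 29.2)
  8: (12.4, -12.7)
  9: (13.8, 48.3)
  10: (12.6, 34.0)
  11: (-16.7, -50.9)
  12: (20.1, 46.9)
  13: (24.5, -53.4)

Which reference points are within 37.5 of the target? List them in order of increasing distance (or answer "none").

Distances from (25.7, -9.7):
1: √((30.5)² + (-19.4)²) = √(930.250 + 376.360) = 36.1
2: √((42.7)² + (8.2)²) = √(1823.290 + 67.240) = 43.5
3: √((-44.8)² + (17.9)²) = √(2007.040 + 320.410) = 48.2
4: √((36.6)² + (13.2)²) = √(1339.560 + 174.240) = 38.9
5: √((27.2)² + (33.4)²) = √(739.840 + 1115.560) = 43.1
6: √((-18.8)² + (-26.7)²) = √(353.440 + 712.890) = 32.7
7: √((-47.3)² + (38.9)²) = √(2237.290 + 1513.210) = 61.2
8: √((-13.3)² + (-3.0)²) = √(176.890 + 9.000) = 13.6
9: √((-11.9)² + (58.0)²) = √(141.610 + 3364.000) = 59.2
10: √((-13.1)² + (43.7)²) = √(171.610 + 1909.690) = 45.6
11: √((-42.4)² + (-41.2)²) = √(1797.760 + 1697.440) = 59.1
12: √((-5.6)² + (56.6)²) = √(31.360 + 3203.560) = 56.9
13: √((-1.2)² + (-43.7)²) = √(1.440 + 1909.690) = 43.7
Threshold 37.5: 8 (13.6), 6 (32.7), 1 (36.1) are within range.

8, 6, 1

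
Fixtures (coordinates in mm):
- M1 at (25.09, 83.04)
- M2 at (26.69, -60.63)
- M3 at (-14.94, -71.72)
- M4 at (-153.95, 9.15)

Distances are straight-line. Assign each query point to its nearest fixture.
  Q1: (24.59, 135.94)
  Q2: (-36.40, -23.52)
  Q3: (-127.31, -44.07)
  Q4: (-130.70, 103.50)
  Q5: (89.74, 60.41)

Q1→M1; Q2→M3; Q3→M4; Q4→M4; Q5→M1

Q1 at (24.59, 135.94):
  M1: √((0.50)² + (-52.90)²) = √(0.2500 + 2798.4100) = 52.90 mm
  M2: √((2.10)² + (-196.57)²) = √(4.4100 + 38639.7649) = 196.58 mm
  M3: √((-39.53)² + (-207.66)²) = √(1562.6209 + 43122.6756) = 211.39 mm
  M4: √((-178.54)² + (-126.79)²) = √(31876.5316 + 16075.7041) = 218.98 mm
  → nearest: M1 (52.90 mm)
Q2 at (-36.40, -23.52):
  M1: √((61.49)² + (106.56)²) = √(3781.0201 + 11355.0336) = 123.03 mm
  M2: √((63.09)² + (-37.11)²) = √(3980.3481 + 1377.1521) = 73.19 mm
  M3: √((21.46)² + (-48.20)²) = √(460.5316 + 2323.2400) = 52.76 mm
  M4: √((-117.55)² + (32.67)²) = √(13818.0025 + 1067.3289) = 122.01 mm
  → nearest: M3 (52.76 mm)
Q3 at (-127.31, -44.07):
  M1: √((152.40)² + (127.11)²) = √(23225.7600 + 16156.9521) = 198.45 mm
  M2: √((154.00)² + (-16.56)²) = √(23716.0000 + 274.2336) = 154.89 mm
  M3: √((112.37)² + (-27.65)²) = √(12627.0169 + 764.5225) = 115.72 mm
  M4: √((-26.64)² + (53.22)²) = √(709.6896 + 2832.3684) = 59.52 mm
  → nearest: M4 (59.52 mm)
Q4 at (-130.70, 103.50):
  M1: √((155.79)² + (-20.46)²) = √(24270.5241 + 418.6116) = 157.13 mm
  M2: √((157.39)² + (-164.13)²) = √(24771.6121 + 26938.6569) = 227.40 mm
  M3: √((115.76)² + (-175.22)²) = √(13400.3776 + 30702.0484) = 210.01 mm
  M4: √((-23.25)² + (-94.35)²) = √(540.5625 + 8901.9225) = 97.17 mm
  → nearest: M4 (97.17 mm)
Q5 at (89.74, 60.41):
  M1: √((-64.65)² + (22.63)²) = √(4179.6225 + 512.1169) = 68.50 mm
  M2: √((-63.05)² + (-121.04)²) = √(3975.3025 + 14650.6816) = 136.48 mm
  M3: √((-104.68)² + (-132.13)²) = √(10957.9024 + 17458.3369) = 168.57 mm
  M4: √((-243.69)² + (-51.26)²) = √(59384.8161 + 2627.5876) = 249.02 mm
  → nearest: M1 (68.50 mm)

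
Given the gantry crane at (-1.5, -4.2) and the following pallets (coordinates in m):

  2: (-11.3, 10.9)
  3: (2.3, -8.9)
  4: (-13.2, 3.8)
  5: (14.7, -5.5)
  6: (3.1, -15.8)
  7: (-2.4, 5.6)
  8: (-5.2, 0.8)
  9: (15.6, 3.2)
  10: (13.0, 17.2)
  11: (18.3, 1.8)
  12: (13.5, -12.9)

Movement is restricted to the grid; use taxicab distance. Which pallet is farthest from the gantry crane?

Distances from (-1.5, -4.2):
2: 24.9 m
3: 8.5 m
4: 19.7 m
5: 17.5 m
6: 16.2 m
7: 10.7 m
8: 8.7 m
9: 24.5 m
10: 35.9 m
11: 25.8 m
12: 23.7 m
Maximum: 10 at 35.9 m.

10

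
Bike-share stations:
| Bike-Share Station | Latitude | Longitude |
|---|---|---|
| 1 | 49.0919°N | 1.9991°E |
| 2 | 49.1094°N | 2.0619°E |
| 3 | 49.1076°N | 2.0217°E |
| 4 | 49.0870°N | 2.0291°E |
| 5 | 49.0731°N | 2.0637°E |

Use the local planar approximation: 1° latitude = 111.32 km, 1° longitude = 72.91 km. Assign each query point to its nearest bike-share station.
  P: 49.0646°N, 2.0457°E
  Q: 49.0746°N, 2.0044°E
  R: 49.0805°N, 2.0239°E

P→5; Q→1; R→4

P at 49.0646°N, 2.0457°E:
  1: 4.5584 km
  2: 5.1251 km
  3: 5.0966 km
  4: 2.7718 km
  5: 1.6179 km
  → nearest: 5 (1.6179 km)
Q at 49.0746°N, 2.0044°E:
  1: 1.9642 km
  2: 5.7081 km
  3: 3.8841 km
  4: 2.2690 km
  5: 4.3268 km
  → nearest: 1 (1.9642 km)
R at 49.0805°N, 2.0239°E:
  1: 2.2091 km
  2: 4.2457 km
  3: 3.0210 km
  4: 0.8169 km
  5: 3.0165 km
  → nearest: 4 (0.8169 km)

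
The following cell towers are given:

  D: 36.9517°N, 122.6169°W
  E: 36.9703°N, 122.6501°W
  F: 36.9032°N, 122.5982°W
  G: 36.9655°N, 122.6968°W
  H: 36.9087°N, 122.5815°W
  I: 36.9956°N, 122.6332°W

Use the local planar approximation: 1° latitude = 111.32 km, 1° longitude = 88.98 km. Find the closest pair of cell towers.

F and H

Pairwise distances:
F–H: √((0.0055·111.32)² + (0.0167·88.98)²) = √(0.374862 + 2.208095) = 1.6072 km
E–I: √((0.0253·111.32)² + (0.0169·88.98)²) = √(7.932086 + 2.261300) = 3.1927 km
D–E: √((0.0186·111.32)² + (-0.0332·88.98)²) = √(4.287186 + 8.726920) = 3.6075 km
E–G: √((-0.0048·111.32)² + (-0.0467·88.98)²) = √(0.285515 + 17.267067) = 4.1896 km
D–I: √((0.0439·111.32)² + (-0.0163·88.98)²) = √(23.882261 + 2.103585) = 5.0976 km
D–F: √((-0.0485·111.32)² + (0.0187·88.98)²) = √(29.149417 + 2.768650) = 5.6496 km
D–H: √((-0.0430·111.32)² + (0.0354·88.98)²) = √(22.913071 + 9.921820) = 5.7302 km
G–I: √((0.0301·111.32)² + (0.0636·88.98)²) = √(11.227405 + 32.025730) = 6.5767 km
D–G: √((0.0138·111.32)² + (-0.0799·88.98)²) = √(2.359960 + 50.545019) = 7.2736 km
E–F: √((-0.0671·111.32)² + (0.0519·88.98)²) = √(55.794506 + 21.326497) = 8.7819 km
E–H: √((-0.0616·111.32)² + (0.0686·88.98)²) = √(47.022728 + 37.259158) = 9.1805 km
H–I: √((0.0869·111.32)² + (-0.0517·88.98)²) = √(93.580626 + 21.162447) = 10.7118 km
F–I: √((0.0924·111.32)² + (-0.0350·88.98)²) = √(105.801138 + 9.698864) = 10.7471 km
F–G: √((0.0623·111.32)² + (-0.0986·88.98)²) = √(48.097498 + 76.973039) = 11.1835 km
G–H: √((-0.0568·111.32)² + (0.1153·88.98)²) = √(39.980025 + 105.255165) = 12.0514 km
Closest pair: F–H at 1.6072 km.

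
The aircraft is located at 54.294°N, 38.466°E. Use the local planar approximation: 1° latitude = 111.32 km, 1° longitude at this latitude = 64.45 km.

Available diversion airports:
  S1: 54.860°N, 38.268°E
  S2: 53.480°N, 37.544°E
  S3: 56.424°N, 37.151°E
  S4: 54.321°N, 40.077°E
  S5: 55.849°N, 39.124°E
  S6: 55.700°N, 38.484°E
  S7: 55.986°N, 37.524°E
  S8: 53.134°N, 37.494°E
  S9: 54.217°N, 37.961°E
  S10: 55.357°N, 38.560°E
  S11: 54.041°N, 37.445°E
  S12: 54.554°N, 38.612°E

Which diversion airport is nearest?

Distances from 54.294°N, 38.466°E:
S1: √((0.566·111.32)² + (-0.198·64.45)²) = √(3969.89717 + 162.84567) = 64.286 km
S2: √((-0.814·111.32)² + (-0.922·64.45)²) = √(8210.98399 + 3531.08104) = 108.361 km
S3: √((2.130·111.32)² + (-1.315·64.45)²) = √(56221.91085 + 7182.85913) = 251.803 km
S4: √((0.027·111.32)² + (1.611·64.45)²) = √(9.03387 + 10780.45086) = 103.872 km
S5: √((1.555·111.32)² + (0.658·64.45)²) = √(29964.51013 + 1798.44695) = 178.222 km
S6: √((1.406·111.32)² + (0.018·64.45)²) = √(24497.23321 + 1.34583) = 156.520 km
S7: √((1.692·111.32)² + (-0.942·64.45)²) = √(35477.01836 + 3685.93480) = 197.896 km
S8: √((-1.160·111.32)² + (-0.972·64.45)²) = √(16674.86681 + 3924.44614) = 143.525 km
S9: √((-0.077·111.32)² + (-0.505·64.45)²) = √(73.47301 + 1059.32348) = 33.657 km
S10: √((1.063·111.32)² + (0.094·64.45)²) = √(14002.73676 + 36.70300) = 118.488 km
S11: √((-0.253·111.32)² + (-1.021·64.45)²) = √(793.20864 + 4330.09403) = 71.577 km
S12: √((0.260·111.32)² + (0.146·64.45)²) = √(837.70883 + 88.54245) = 30.434 km
Minimum: S12 at 30.434 km.

S12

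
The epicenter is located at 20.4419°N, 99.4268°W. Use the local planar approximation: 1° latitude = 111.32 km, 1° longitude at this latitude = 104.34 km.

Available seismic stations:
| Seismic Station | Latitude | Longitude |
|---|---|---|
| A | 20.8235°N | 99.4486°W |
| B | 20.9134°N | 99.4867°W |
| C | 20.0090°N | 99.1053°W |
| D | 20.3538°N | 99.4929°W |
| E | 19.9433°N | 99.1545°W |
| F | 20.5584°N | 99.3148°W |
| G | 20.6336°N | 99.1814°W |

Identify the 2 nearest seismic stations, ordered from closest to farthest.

D, F

Distances from 20.4419°N, 99.4268°W:
A: √((0.3816·111.32)² + (-0.0218·104.34)²) = √(1804.525932 + 5.173860) = 42.5406 km
B: √((0.4715·111.32)² + (-0.0599·104.34)²) = √(2754.925059 + 39.062075) = 52.8582 km
C: √((-0.4329·111.32)² + (0.3215·104.34)²) = √(2322.317351 + 1125.287823) = 58.7163 km
D: √((-0.0881·111.32)² + (-0.0661·104.34)²) = √(96.182976 + 47.566871) = 11.9896 km
E: √((-0.4986·111.32)² + (0.2723·104.34)²) = √(3080.710889 + 807.229356) = 62.3533 km
F: √((0.1165·111.32)² + (0.1120·104.34)²) = √(168.189255 + 136.564466) = 17.4572 km
G: √((0.1917·111.32)² + (0.2454·104.34)²) = √(455.397478 + 655.617869) = 33.3319 km
Sorted: D (11.9896 km) < F (17.4572 km) < G (33.3319 km) < A (42.5406 km) < …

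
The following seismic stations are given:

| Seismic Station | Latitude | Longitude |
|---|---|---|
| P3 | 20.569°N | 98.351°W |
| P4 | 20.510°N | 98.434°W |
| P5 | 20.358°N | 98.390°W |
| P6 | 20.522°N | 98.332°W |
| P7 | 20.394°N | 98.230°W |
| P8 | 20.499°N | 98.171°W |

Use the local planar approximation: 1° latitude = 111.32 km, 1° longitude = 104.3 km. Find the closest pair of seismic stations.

Pairwise distances:
P3–P6: √((-0.047·111.32)² + (0.019·104.3)²) = √(27.37424 + 3.92713) = 5.595 km
P4–P6: √((0.012·111.32)² + (0.102·104.3)²) = √(1.78447 + 113.17981) = 10.722 km
P3–P4: √((-0.059·111.32)² + (-0.083·104.3)²) = √(43.13705 + 74.94192) = 10.866 km
P7–P8: √((0.105·111.32)² + (0.059·104.3)²) = √(136.62337 + 37.86802) = 13.210 km
P6–P8: √((-0.023·111.32)² + (0.161·104.3)²) = √(6.55544 + 281.98134) = 16.986 km
P5–P7: √((0.036·111.32)² + (0.160·104.3)²) = √(16.06022 + 278.48934) = 17.162 km
P4–P5: √((-0.152·111.32)² + (0.044·104.3)²) = √(286.30806 + 21.06076) = 17.532 km
P6–P7: √((-0.128·111.32)² + (0.102·104.3)²) = √(203.03286 + 113.17981) = 17.782 km
P5–P6: √((0.164·111.32)² + (0.058·104.3)²) = √(333.29906 + 36.59524) = 19.233 km
P3–P8: √((-0.070·111.32)² + (0.180·104.3)²) = √(60.72150 + 352.46308) = 20.327 km
P3–P7: √((-0.175·111.32)² + (0.121·104.3)²) = √(379.50936 + 159.27197) = 23.212 km
P3–P5: √((-0.211·111.32)² + (-0.039·104.3)²) = √(551.71057 + 16.54618) = 23.838 km
P4–P7: √((-0.116·111.32)² + (0.204·104.3)²) = √(166.74867 + 452.71924) = 24.889 km
P4–P8: √((-0.011·111.32)² + (0.263·104.3)²) = √(1.49945 + 752.45427) = 27.458 km
P5–P8: √((0.141·111.32)² + (0.219·104.3)²) = √(246.36818 + 521.74326) = 27.715 km
Closest pair: P3–P6 at 5.595 km.

P3 and P6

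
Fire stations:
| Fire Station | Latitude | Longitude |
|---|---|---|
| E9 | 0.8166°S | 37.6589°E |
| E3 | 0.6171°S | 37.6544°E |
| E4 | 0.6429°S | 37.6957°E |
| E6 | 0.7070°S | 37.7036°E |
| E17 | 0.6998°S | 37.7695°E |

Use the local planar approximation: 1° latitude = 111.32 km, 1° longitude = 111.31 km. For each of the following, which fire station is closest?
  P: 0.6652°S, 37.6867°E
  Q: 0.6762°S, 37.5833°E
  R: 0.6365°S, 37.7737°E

P at 0.6652°S, 37.6867°E:
  E9: √((-0.1514·111.32)² + (-0.0278·111.31)²) = √(284.052192 + 9.575423) = 17.1356 km
  E3: √((0.0481·111.32)² + (-0.0323·111.31)²) = √(28.670585 + 12.926276) = 6.4496 km
  E4: √((0.0223·111.32)² + (0.0090·111.31)²) = √(6.162488 + 1.003583) = 2.6770 km
  E6: √((-0.0418·111.32)² + (0.0169·111.31)²) = √(21.652047 + 3.538684) = 5.0190 km
  E17: √((-0.0346·111.32)² + (0.0828·111.31)²) = √(14.835377 + 84.943282) = 9.9889 km
  → nearest: E4 (2.6770 km)
Q at 0.6762°S, 37.5833°E:
  E9: √((-0.1404·111.32)² + (0.0756·111.31)²) = √(244.275894 + 70.812831) = 17.7507 km
  E3: √((0.0591·111.32)² + (0.0711·111.31)²) = √(43.283399 + 62.633628) = 10.2916 km
  E4: √((0.0333·111.32)² + (0.1124·111.31)²) = √(13.741523 + 156.531226) = 13.0489 km
  E6: √((-0.0308·111.32)² + (0.1203·111.31)²) = √(11.755682 + 179.307981) = 13.8226 km
  E17: √((-0.0236·111.32)² + (0.1862·111.31)²) = √(6.901928 + 429.563843) = 20.8918 km
  → nearest: E3 (10.2916 km)
R at 0.6365°S, 37.7737°E:
  E9: √((-0.1801·111.32)² + (-0.1148·111.31)²) = √(401.951655 + 163.287200) = 23.7748 km
  E3: √((0.0194·111.32)² + (-0.1193·111.31)²) = √(4.663907 + 176.339357) = 13.4537 km
  E4: √((-0.0064·111.32)² + (-0.0780·111.31)²) = √(0.507582 + 75.380250) = 8.7114 km
  E6: √((-0.0705·111.32)² + (-0.0701·111.31)²) = √(61.592046 + 60.884172) = 11.0669 km
  E17: √((-0.0633·111.32)² + (-0.0042·111.31)²) = √(49.653951 + 0.218558) = 7.0620 km
  → nearest: E17 (7.0620 km)

P→E4; Q→E3; R→E17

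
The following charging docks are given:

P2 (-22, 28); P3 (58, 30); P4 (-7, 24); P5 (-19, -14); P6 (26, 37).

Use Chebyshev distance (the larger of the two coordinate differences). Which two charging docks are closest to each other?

Pairwise distances:
P2–P3: 80
P2–P4: 15
P2–P5: 42
P2–P6: 48
P3–P4: 65
P3–P5: 77
P3–P6: 32
P4–P5: 38
P4–P6: 33
P5–P6: 51
Closest pair: P2–P4 at 15.

P2 and P4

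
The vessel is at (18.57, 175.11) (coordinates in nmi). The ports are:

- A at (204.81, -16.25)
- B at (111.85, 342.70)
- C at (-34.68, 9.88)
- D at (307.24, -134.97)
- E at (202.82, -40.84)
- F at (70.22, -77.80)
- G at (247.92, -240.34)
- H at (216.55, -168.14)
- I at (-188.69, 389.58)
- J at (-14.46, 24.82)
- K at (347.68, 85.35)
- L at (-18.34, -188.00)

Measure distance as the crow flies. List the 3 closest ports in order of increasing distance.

Distances from (18.57, 175.11):
A: √((186.24)² + (-191.36)²) = √(34685.3376 + 36618.6496) = 267.03 nmi
B: √((93.28)² + (167.59)²) = √(8701.1584 + 28086.4081) = 191.80 nmi
C: √((-53.25)² + (-165.23)²) = √(2835.5625 + 27300.9529) = 173.60 nmi
D: √((288.67)² + (-310.08)²) = √(83330.3689 + 96149.6064) = 423.65 nmi
E: √((184.25)² + (-215.95)²) = √(33948.0625 + 46634.4025) = 283.87 nmi
F: √((51.65)² + (-252.91)²) = √(2667.7225 + 63963.4681) = 258.13 nmi
G: √((229.35)² + (-415.45)²) = √(52601.4225 + 172598.7025) = 474.55 nmi
H: √((197.98)² + (-343.25)²) = √(39196.0804 + 117820.5625) = 396.25 nmi
I: √((-207.26)² + (214.47)²) = √(42956.7076 + 45997.3809) = 298.25 nmi
J: √((-33.03)² + (-150.29)²) = √(1090.9809 + 22587.0841) = 153.88 nmi
K: √((329.11)² + (-89.76)²) = √(108313.3921 + 8056.8576) = 341.13 nmi
L: √((-36.91)² + (-363.11)²) = √(1362.3481 + 131848.8721) = 364.98 nmi
Sorted: J (153.88 nmi) < C (173.60 nmi) < B (191.80 nmi) < F (258.13 nmi) < A (267.03 nmi) < …

J, C, B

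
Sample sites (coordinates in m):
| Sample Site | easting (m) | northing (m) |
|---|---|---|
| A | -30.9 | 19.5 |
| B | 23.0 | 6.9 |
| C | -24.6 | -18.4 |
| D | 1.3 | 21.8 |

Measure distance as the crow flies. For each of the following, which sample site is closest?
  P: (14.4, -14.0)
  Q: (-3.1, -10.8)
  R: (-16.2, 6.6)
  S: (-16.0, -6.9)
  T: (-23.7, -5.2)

P at (14.4, -14.0):
  A: 56.34 m
  B: 22.60 m
  C: 39.25 m
  D: 38.12 m
  → nearest: B (22.60 m)
Q at (-3.1, -10.8):
  A: 41.12 m
  B: 31.54 m
  C: 22.80 m
  D: 32.90 m
  → nearest: C (22.80 m)
R at (-16.2, 6.6):
  A: 19.56 m
  B: 39.20 m
  C: 26.37 m
  D: 23.18 m
  → nearest: A (19.56 m)
S at (-16.0, -6.9):
  A: 30.31 m
  B: 41.37 m
  C: 14.36 m
  D: 33.51 m
  → nearest: C (14.36 m)
T at (-23.7, -5.2):
  A: 25.73 m
  B: 48.24 m
  C: 13.23 m
  D: 36.80 m
  → nearest: C (13.23 m)

P→B; Q→C; R→A; S→C; T→C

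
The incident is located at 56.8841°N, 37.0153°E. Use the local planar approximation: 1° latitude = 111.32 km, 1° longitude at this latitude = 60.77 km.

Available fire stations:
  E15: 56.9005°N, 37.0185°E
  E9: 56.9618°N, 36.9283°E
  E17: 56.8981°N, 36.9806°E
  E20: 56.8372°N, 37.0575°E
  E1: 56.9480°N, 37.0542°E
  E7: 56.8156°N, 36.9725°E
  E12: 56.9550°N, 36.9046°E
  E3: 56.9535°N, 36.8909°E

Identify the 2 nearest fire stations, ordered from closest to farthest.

E15, E17

Distances from 56.8841°N, 37.0153°E:
E15: √((0.0164·111.32)² + (0.0032·60.77)²) = √(3.332991 + 0.037816) = 1.8360 km
E9: √((0.0777·111.32)² + (-0.0870·60.77)²) = √(74.814957 + 27.952263) = 10.1374 km
E17: √((0.0140·111.32)² + (-0.0347·60.77)²) = √(2.428860 + 4.446696) = 2.6221 km
E20: √((-0.0469·111.32)² + (0.0422·60.77)²) = √(27.257880 + 6.576629) = 5.8167 km
E1: √((0.0639·111.32)² + (0.0389·60.77)²) = √(50.599720 + 5.588274) = 7.4959 km
E7: √((-0.0685·111.32)² + (-0.0428·60.77)²) = √(58.147030 + 6.764972) = 8.0568 km
E12: √((0.0709·111.32)² + (-0.1107·60.77)²) = √(62.292945 + 45.255745) = 10.3706 km
E3: √((0.0694·111.32)² + (-0.1244·60.77)²) = √(59.685019 + 57.150395) = 10.8090 km
Sorted: E15 (1.8360 km) < E17 (2.6221 km) < E20 (5.8167 km) < E1 (7.4959 km) < …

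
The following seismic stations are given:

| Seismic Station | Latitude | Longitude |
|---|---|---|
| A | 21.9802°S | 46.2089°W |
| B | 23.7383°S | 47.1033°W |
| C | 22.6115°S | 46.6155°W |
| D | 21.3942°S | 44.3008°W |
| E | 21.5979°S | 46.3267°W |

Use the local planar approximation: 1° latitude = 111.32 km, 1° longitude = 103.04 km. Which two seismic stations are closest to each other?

Pairwise distances:
A–B: 216.3246 km
A–C: 81.8171 km
A–D: 207.1501 km
A–E: 44.2548 km
B–C: 135.1310 km
B–D: 389.2047 km
B–E: 251.3476 km
C–D: 274.3143 km
C–E: 116.6921 km
D–E: 209.9767 km
Closest pair: A–E at 44.2548 km.

A and E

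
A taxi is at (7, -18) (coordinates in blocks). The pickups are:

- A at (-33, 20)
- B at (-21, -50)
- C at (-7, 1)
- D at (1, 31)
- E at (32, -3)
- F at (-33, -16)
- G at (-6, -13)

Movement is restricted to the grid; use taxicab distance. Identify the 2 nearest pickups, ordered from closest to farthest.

G, C

Distances from (7, -18):
A: 78 blocks
B: 60 blocks
C: 33 blocks
D: 55 blocks
E: 40 blocks
F: 42 blocks
G: 18 blocks
Sorted: G (18 blocks) < C (33 blocks) < E (40 blocks) < F (42 blocks) < …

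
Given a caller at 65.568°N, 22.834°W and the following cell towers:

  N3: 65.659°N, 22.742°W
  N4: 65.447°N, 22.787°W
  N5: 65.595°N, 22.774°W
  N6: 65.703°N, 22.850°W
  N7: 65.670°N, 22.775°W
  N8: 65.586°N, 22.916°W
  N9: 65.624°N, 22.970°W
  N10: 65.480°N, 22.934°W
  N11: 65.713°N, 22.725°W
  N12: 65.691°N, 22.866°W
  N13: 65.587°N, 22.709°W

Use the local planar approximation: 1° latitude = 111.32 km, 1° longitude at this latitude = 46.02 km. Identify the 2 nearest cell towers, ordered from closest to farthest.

Distances from 65.568°N, 22.834°W:
N3: 10.979 km
N4: 13.642 km
N5: 4.081 km
N6: 15.046 km
N7: 11.675 km
N8: 4.273 km
N9: 8.834 km
N10: 10.823 km
N11: 16.903 km
N12: 13.771 km
N13: 6.129 km
Sorted: N5 (4.081 km) < N8 (4.273 km) < N13 (6.129 km) < N9 (8.834 km) < …

N5, N8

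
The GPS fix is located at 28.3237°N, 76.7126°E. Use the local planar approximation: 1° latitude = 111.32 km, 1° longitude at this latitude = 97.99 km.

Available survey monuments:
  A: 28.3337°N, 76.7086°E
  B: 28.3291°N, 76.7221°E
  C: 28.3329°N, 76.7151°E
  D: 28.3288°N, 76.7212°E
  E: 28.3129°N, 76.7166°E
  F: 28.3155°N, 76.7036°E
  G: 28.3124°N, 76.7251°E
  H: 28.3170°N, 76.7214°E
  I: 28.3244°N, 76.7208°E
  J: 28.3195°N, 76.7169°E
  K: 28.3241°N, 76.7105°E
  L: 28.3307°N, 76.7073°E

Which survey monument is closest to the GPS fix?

Distances from 28.3237°N, 76.7126°E:
A: √((0.0100·111.32)² + (-0.0040·97.99)²) = √(1.239214 + 0.153633) = 1.1802 km
B: √((0.0054·111.32)² + (0.0095·97.99)²) = √(0.361355 + 0.866584) = 1.1081 km
C: √((0.0092·111.32)² + (0.0025·97.99)²) = √(1.048871 + 0.060013) = 1.0530 km
D: √((0.0051·111.32)² + (0.0086·97.99)²) = √(0.322320 + 0.710167) = 1.0161 km
E: √((-0.0108·111.32)² + (0.0040·97.99)²) = √(1.445419 + 0.153633) = 1.2645 km
F: √((-0.0082·111.32)² + (-0.0090·97.99)²) = √(0.833248 + 0.777765) = 1.2693 km
G: √((-0.0113·111.32)² + (0.0125·97.99)²) = √(1.582353 + 1.500319) = 1.7558 km
H: √((-0.0067·111.32)² + (0.0088·97.99)²) = √(0.556283 + 0.743582) = 1.1401 km
I: √((0.0007·111.32)² + (0.0082·97.99)²) = √(0.006072 + 0.645641) = 0.8073 km
J: √((-0.0042·111.32)² + (0.0043·97.99)²) = √(0.218597 + 0.177542) = 0.6294 km
K: √((0.0004·111.32)² + (-0.0021·97.99)²) = √(0.001983 + 0.042345) = 0.2105 km
L: √((0.0070·111.32)² + (-0.0053·97.99)²) = √(0.607215 + 0.269721) = 0.9364 km
Minimum: K at 0.2105 km.

K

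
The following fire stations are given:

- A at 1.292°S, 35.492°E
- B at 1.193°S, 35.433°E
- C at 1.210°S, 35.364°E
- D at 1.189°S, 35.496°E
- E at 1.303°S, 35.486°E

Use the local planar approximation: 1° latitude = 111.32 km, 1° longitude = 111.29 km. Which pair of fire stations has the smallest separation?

Pairwise distances:
A–B: 12.828 km
A–C: 16.919 km
A–D: 11.475 km
A–E: 1.395 km
B–C: 7.909 km
B–D: 7.025 km
B–E: 13.592 km
C–D: 14.875 km
C–E: 17.074 km
D–E: 12.739 km
Closest pair: A–E at 1.395 km.

A and E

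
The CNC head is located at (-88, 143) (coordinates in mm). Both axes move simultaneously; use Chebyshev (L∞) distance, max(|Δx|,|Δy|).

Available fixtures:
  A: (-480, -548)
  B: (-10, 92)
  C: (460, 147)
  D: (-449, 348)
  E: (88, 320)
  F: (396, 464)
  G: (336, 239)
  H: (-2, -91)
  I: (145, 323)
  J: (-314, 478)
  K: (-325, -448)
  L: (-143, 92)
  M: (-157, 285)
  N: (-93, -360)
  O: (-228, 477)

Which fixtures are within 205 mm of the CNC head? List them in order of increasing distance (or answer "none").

Distances from (-88, 143):
A: max(|-392|, |-691|) = 691 mm
B: max(|78|, |-51|) = 78 mm
C: max(|548|, |4|) = 548 mm
D: max(|-361|, |205|) = 361 mm
E: max(|176|, |177|) = 177 mm
F: max(|484|, |321|) = 484 mm
G: max(|424|, |96|) = 424 mm
H: max(|86|, |-234|) = 234 mm
I: max(|233|, |180|) = 233 mm
J: max(|-226|, |335|) = 335 mm
K: max(|-237|, |-591|) = 591 mm
L: max(|-55|, |-51|) = 55 mm
M: max(|-69|, |142|) = 142 mm
N: max(|-5|, |-503|) = 503 mm
O: max(|-140|, |334|) = 334 mm
Threshold 205 mm: L (55 mm), B (78 mm), M (142 mm), E (177 mm) are within range.

L, B, M, E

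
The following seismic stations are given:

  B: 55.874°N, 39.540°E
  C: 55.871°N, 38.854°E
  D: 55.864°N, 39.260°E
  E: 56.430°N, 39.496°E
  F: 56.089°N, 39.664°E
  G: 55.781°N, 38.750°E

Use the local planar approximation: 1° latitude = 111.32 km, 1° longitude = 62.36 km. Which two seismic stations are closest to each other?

C and G

Pairwise distances:
B–C: 42.780 km
B–D: 17.496 km
B–E: 61.955 km
B–F: 25.152 km
B–G: 50.340 km
C–D: 25.330 km
C–E: 73.994 km
C–F: 56.039 km
C–G: 11.935 km
D–E: 64.703 km
D–F: 35.526 km
D–G: 33.119 km
E–F: 39.379 km
E–G: 85.929 km
F–G: 66.515 km
Closest pair: C–G at 11.935 km.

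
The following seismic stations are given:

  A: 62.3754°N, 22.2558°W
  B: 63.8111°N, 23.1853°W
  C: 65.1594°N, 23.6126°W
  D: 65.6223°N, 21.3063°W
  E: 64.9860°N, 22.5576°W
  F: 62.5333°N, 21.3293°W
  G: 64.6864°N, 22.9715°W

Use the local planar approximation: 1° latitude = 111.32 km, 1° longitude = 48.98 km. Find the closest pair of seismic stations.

E and G

Pairwise distances:
E–G: √((-0.2996·111.32)² + (-0.4139·48.98)²) = √(1112.320685 + 410.987312) = 39.0296 km
A–F: √((0.1579·111.32)² + (0.9265·48.98)²) = √(308.965975 + 2059.341677) = 48.6653 km
C–E: √((-0.1734·111.32)² + (1.0550·48.98)²) = √(372.601485 + 2670.191941) = 55.1615 km
C–G: √((-0.4730·111.32)² + (0.6411·48.98)²) = √(2772.481627 + 986.027700) = 61.3067 km
D–E: √((-0.6363·111.32)² + (-1.2513·48.98)²) = √(5017.301989 + 3756.301561) = 93.6675 km
B–G: √((0.8753·111.32)² + (0.2138·48.98)²) = √(9494.241015 + 109.661192) = 97.9995 km
C–D: √((0.4629·111.32)² + (2.3063·48.98)²) = √(2655.343786 + 12760.543125) = 124.1607 km
D–G: √((-0.9359·111.32)² + (-1.6652·48.98)²) = √(10854.386703 + 6652.277630) = 132.3128 km
B–E: √((1.1749·111.32)² + (0.6277·48.98)²) = √(17105.989571 + 945.239407) = 134.3549 km
B–C: √((1.3483·111.32)² + (-0.4273·48.98)²) = √(22527.835404 + 438.029487) = 151.5449 km
A–B: √((1.4357·111.32)² + (-0.9295·48.98)²) = √(25543.111320 + 2072.699534) = 166.1801 km
B–F: √((-1.2778·111.32)² + (1.8560·48.98)²) = √(20233.553540 + 8264.060831) = 168.8124 km
B–D: √((1.8112·111.32)² + (1.8790·48.98)²) = √(40651.747028 + 8470.150397) = 221.6346 km
F–G: √((2.1531·111.32)² + (-1.6422·48.98)²) = √(57447.984591 + 6469.782147) = 252.8196 km
A–G: √((2.3110·111.32)² + (-0.7157·48.98)²) = √(66182.975151 + 1228.852043) = 259.6379 km
E–F: √((-2.4527·111.32)² + (1.2283·48.98)²) = √(74547.873139 + 3619.482367) = 279.5843 km
A–E: √((2.6106·111.32)² + (-0.3018·48.98)²) = √(84455.329894 + 218.512373) = 290.9877 km
C–F: √((-2.6261·111.32)² + (2.2833·48.98)²) = √(85461.185842 + 12507.298501) = 312.9992 km
A–C: √((2.7840·111.32)² + (-1.3568·48.98)²) = √(96047.232845 + 4416.408442) = 316.9600 km
D–F: √((-3.0890·111.32)² + (-0.0230·48.98)²) = √(118244.843802 + 1.269092) = 343.8693 km
A–D: √((3.2469·111.32)² + (0.9495·48.98)²) = √(130642.421519 + 2162.855472) = 364.4246 km
Closest pair: E–G at 39.0296 km.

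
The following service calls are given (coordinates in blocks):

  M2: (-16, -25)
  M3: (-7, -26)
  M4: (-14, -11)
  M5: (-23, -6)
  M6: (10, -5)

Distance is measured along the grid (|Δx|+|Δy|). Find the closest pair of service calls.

M2 and M3

Pairwise distances:
M2–M3: 10 blocks
M2–M4: 16 blocks
M2–M5: 26 blocks
M2–M6: 46 blocks
M3–M4: 22 blocks
M3–M5: 36 blocks
M3–M6: 38 blocks
M4–M5: 14 blocks
M4–M6: 30 blocks
M5–M6: 34 blocks
Closest pair: M2–M3 at 10 blocks.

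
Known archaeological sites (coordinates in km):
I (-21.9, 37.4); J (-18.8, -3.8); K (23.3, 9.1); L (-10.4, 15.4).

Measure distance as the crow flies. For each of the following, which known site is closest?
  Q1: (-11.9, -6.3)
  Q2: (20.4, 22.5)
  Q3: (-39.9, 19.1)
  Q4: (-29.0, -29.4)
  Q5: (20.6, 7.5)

Q1 at (-11.9, -6.3):
  I: √((-10.0)² + (43.7)²) = √(100.0000 + 1909.6900) = 44.83 km
  J: √((-6.9)² + (2.5)²) = √(47.6100 + 6.2500) = 7.34 km
  K: √((35.2)² + (15.4)²) = √(1239.0400 + 237.1600) = 38.42 km
  L: √((1.5)² + (21.7)²) = √(2.2500 + 470.8900) = 21.75 km
  → nearest: J (7.34 km)
Q2 at (20.4, 22.5):
  I: √((-42.3)² + (14.9)²) = √(1789.2900 + 222.0100) = 44.85 km
  J: √((-39.2)² + (-26.3)²) = √(1536.6400 + 691.6900) = 47.21 km
  K: √((2.9)² + (-13.4)²) = √(8.4100 + 179.5600) = 13.71 km
  L: √((-30.8)² + (-7.1)²) = √(948.6400 + 50.4100) = 31.61 km
  → nearest: K (13.71 km)
Q3 at (-39.9, 19.1):
  I: √((18.0)² + (18.3)²) = √(324.0000 + 334.8900) = 25.67 km
  J: √((21.1)² + (-22.9)²) = √(445.2100 + 524.4100) = 31.14 km
  K: √((63.2)² + (-10.0)²) = √(3994.2400 + 100.0000) = 63.99 km
  L: √((29.5)² + (-3.7)²) = √(870.2500 + 13.6900) = 29.73 km
  → nearest: I (25.67 km)
Q4 at (-29.0, -29.4):
  I: √((7.1)² + (66.8)²) = √(50.4100 + 4462.2400) = 67.18 km
  J: √((10.2)² + (25.6)²) = √(104.0400 + 655.3600) = 27.56 km
  K: √((52.3)² + (38.5)²) = √(2735.2900 + 1482.2500) = 64.94 km
  L: √((18.6)² + (44.8)²) = √(345.9600 + 2007.0400) = 48.51 km
  → nearest: J (27.56 km)
Q5 at (20.6, 7.5):
  I: √((-42.5)² + (29.9)²) = √(1806.2500 + 894.0100) = 51.96 km
  J: √((-39.4)² + (-11.3)²) = √(1552.3600 + 127.6900) = 40.99 km
  K: √((2.7)² + (1.6)²) = √(7.2900 + 2.5600) = 3.14 km
  L: √((-31.0)² + (7.9)²) = √(961.0000 + 62.4100) = 31.99 km
  → nearest: K (3.14 km)

Q1→J; Q2→K; Q3→I; Q4→J; Q5→K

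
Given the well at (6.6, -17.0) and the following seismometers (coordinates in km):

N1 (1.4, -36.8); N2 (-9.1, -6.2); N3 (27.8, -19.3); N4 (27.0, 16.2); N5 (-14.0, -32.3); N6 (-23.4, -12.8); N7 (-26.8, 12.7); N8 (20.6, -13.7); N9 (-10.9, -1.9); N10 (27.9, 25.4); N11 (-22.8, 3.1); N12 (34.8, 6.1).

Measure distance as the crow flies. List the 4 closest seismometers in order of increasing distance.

Distances from (6.6, -17.0):
N1: 20.5 km
N2: 19.1 km
N3: 21.3 km
N4: 39.0 km
N5: 25.7 km
N6: 30.3 km
N7: 44.7 km
N8: 14.4 km
N9: 23.1 km
N10: 47.4 km
N11: 35.6 km
N12: 36.5 km
Sorted: N8 (14.4 km) < N2 (19.1 km) < N1 (20.5 km) < N3 (21.3 km) < N9 (23.1 km) < N5 (25.7 km) < …

N8, N2, N1, N3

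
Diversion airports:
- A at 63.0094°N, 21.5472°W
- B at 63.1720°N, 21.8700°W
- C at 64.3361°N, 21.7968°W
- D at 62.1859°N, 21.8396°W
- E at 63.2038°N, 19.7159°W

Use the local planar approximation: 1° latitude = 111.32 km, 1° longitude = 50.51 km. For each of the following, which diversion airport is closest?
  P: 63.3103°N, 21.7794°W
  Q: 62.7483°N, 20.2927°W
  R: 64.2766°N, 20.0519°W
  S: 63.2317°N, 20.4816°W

P→B; Q→E; R→C; S→E

P at 63.3103°N, 21.7794°W:
  A: 35.4901 km
  B: 16.0613 km
  C: 114.1954 km
  D: 125.2051 km
  E: 104.8995 km
  → nearest: B (16.0613 km)
Q at 62.7483°N, 20.2927°W:
  A: 69.7131 km
  B: 92.5844 km
  C: 192.3894 km
  D: 100.1223 km
  E: 58.4801 km
  → nearest: E (58.4801 km)
R at 64.2766°N, 20.0519°W:
  A: 160.0115 km
  B: 153.4709 km
  C: 88.3834 km
  D: 249.6395 km
  E: 120.6240 km
  → nearest: C (88.3834 km)
S at 63.2317°N, 20.4816°W:
  A: 59.2398 km
  B: 70.4423 km
  C: 139.7417 km
  D: 135.1229 km
  E: 38.8000 km
  → nearest: E (38.8000 km)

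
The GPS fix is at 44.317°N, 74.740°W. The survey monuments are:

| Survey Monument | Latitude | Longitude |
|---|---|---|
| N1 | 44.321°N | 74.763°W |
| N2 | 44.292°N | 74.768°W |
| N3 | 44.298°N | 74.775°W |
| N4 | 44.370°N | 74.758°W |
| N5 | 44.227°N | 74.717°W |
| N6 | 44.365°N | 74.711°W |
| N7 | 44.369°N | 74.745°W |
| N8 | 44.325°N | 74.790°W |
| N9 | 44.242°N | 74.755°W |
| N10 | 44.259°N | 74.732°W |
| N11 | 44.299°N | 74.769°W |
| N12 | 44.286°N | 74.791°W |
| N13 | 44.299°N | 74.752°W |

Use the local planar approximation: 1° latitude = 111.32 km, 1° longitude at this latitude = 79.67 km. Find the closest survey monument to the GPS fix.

N1

Distances from 44.317°N, 74.740°W:
N1: √((0.004·111.32)² + (-0.023·79.67)²) = √(0.19827 + 3.35773) = 1.886 km
N2: √((-0.025·111.32)² + (-0.028·79.67)²) = √(7.74509 + 4.97629) = 3.567 km
N3: √((-0.019·111.32)² + (-0.035·79.67)²) = √(4.47356 + 7.77545) = 3.500 km
N4: √((0.053·111.32)² + (-0.018·79.67)²) = √(34.80953 + 2.05653) = 6.072 km
N5: √((-0.090·111.32)² + (0.023·79.67)²) = √(100.37635 + 3.35773) = 10.185 km
N6: √((0.048·111.32)² + (0.029·79.67)²) = √(28.55150 + 5.33809) = 5.821 km
N7: √((0.052·111.32)² + (-0.005·79.67)²) = √(33.50835 + 0.15868) = 5.802 km
N8: √((0.008·111.32)² + (-0.050·79.67)²) = √(0.79310 + 15.86827) = 4.082 km
N9: √((-0.075·111.32)² + (-0.015·79.67)²) = √(69.70580 + 1.42814) = 8.434 km
N10: √((-0.058·111.32)² + (0.008·79.67)²) = √(41.68717 + 0.40623) = 6.488 km
N11: √((-0.018·111.32)² + (-0.029·79.67)²) = √(4.01505 + 5.33809) = 3.058 km
N12: √((-0.031·111.32)² + (-0.051·79.67)²) = √(11.90885 + 16.50935) = 5.331 km
N13: √((-0.018·111.32)² + (-0.012·79.67)²) = √(4.01505 + 0.91401) = 2.220 km
Minimum: N1 at 1.886 km.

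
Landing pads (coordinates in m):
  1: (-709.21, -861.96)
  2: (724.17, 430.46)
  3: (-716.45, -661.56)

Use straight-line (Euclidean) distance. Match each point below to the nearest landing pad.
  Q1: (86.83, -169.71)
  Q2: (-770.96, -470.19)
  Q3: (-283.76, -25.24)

Q1 at (86.83, -169.71):
  1: √((-796.04)² + (-692.25)²) = √(633679.6816 + 479210.0625) = 1054.94 m
  2: √((637.34)² + (600.17)²) = √(406202.2756 + 360204.0289) = 875.45 m
  3: √((-803.28)² + (-491.85)²) = √(645258.7584 + 241916.4225) = 941.90 m
  → nearest: 2 (875.45 m)
Q2 at (-770.96, -470.19):
  1: √((61.75)² + (-391.77)²) = √(3813.0625 + 153483.7329) = 396.61 m
  2: √((1495.13)² + (900.65)²) = √(2235413.7169 + 811170.4225) = 1745.45 m
  3: √((54.51)² + (-191.37)²) = √(2971.3401 + 36622.4769) = 198.98 m
  → nearest: 3 (198.98 m)
Q3 at (-283.76, -25.24):
  1: √((-425.45)² + (-836.72)²) = √(181007.7025 + 700100.3584) = 938.67 m
  2: √((1007.93)² + (455.70)²) = √(1015922.8849 + 207662.4900) = 1106.16 m
  3: √((-432.69)² + (-636.32)²) = √(187220.6361 + 404903.1424) = 769.50 m
  → nearest: 3 (769.50 m)

Q1→2; Q2→3; Q3→3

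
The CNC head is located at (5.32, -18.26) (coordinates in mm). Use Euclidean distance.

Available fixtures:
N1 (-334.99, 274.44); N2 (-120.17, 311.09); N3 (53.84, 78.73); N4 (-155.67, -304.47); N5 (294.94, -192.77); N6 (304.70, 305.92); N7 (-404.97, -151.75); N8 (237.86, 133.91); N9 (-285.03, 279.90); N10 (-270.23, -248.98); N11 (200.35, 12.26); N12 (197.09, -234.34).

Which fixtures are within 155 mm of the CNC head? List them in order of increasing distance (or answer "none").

Distances from (5.32, -18.26):
N1: √((-340.31)² + (292.70)²) = √(115810.8961 + 85673.2900) = 448.87 mm
N2: √((-125.49)² + (329.35)²) = √(15747.7401 + 108471.4225) = 352.45 mm
N3: √((48.52)² + (96.99)²) = √(2354.1904 + 9407.0601) = 108.45 mm
N4: √((-160.99)² + (-286.21)²) = √(25917.7801 + 81916.1641) = 328.38 mm
N5: √((289.62)² + (-174.51)²) = √(83879.7444 + 30453.7401) = 338.13 mm
N6: √((299.38)² + (324.18)²) = √(89628.3844 + 105092.6724) = 441.27 mm
N7: √((-410.29)² + (-133.49)²) = √(168337.8841 + 17819.5801) = 431.46 mm
N8: √((232.54)² + (152.17)²) = √(54074.8516 + 23155.7089) = 277.90 mm
N9: √((-290.35)² + (298.16)²) = √(84303.1225 + 88899.3856) = 416.18 mm
N10: √((-275.55)² + (-230.72)²) = √(75927.8025 + 53231.7184) = 359.39 mm
N11: √((195.03)² + (30.52)²) = √(38036.7009 + 931.4704) = 197.40 mm
N12: √((191.77)² + (-216.08)²) = √(36775.7329 + 46690.5664) = 288.91 mm
Threshold 155 mm: N3 (108.45 mm) is within range.

N3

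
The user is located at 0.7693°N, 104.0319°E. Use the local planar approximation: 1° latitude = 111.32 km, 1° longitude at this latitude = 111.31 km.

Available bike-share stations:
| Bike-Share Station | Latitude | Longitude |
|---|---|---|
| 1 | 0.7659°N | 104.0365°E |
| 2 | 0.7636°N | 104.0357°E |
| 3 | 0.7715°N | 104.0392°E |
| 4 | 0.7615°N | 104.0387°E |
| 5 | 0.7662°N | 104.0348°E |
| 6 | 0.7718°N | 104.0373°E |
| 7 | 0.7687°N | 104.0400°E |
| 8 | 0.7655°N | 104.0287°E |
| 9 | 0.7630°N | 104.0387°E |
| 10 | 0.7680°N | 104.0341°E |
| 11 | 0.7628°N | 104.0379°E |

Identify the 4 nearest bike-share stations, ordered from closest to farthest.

Distances from 0.7693°N, 104.0319°E:
1: 0.6367 km
2: 0.7626 km
3: 0.8487 km
4: 1.1519 km
5: 0.4725 km
6: 0.6624 km
7: 0.9041 km
8: 0.5530 km
9: 1.0319 km
10: 0.2844 km
11: 0.9847 km
Sorted: 10 (0.2844 km) < 5 (0.4725 km) < 8 (0.5530 km) < 1 (0.6367 km) < 6 (0.6624 km) < 2 (0.7626 km) < …

10, 5, 8, 1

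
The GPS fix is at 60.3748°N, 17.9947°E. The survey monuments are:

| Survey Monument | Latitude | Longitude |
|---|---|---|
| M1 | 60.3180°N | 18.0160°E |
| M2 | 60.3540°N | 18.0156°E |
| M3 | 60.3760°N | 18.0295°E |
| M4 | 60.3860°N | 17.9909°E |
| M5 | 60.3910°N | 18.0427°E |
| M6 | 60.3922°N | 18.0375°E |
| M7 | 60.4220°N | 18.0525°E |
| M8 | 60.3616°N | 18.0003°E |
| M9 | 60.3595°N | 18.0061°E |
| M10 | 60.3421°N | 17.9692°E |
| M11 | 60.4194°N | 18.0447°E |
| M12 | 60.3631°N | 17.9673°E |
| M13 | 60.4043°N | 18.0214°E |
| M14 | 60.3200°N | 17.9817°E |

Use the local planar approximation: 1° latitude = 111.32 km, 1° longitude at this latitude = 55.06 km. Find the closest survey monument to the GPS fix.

M4

Distances from 60.3748°N, 17.9947°E:
M1: 6.4308 km
M2: 2.5856 km
M3: 1.9207 km
M4: 1.2642 km
M5: 3.1995 km
M6: 3.0505 km
M7: 6.1429 km
M8: 1.5014 km
M9: 1.8152 km
M10: 3.9016 km
M11: 5.6771 km
M12: 1.9931 km
M13: 3.5980 km
M14: 6.1422 km
Minimum: M4 at 1.2642 km.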